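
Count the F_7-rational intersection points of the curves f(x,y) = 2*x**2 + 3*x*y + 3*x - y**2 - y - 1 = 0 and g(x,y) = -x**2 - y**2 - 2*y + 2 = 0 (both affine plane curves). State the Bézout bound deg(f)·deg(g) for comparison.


Common zeros: {(6, 2)}; count = 1; Bézout bound = 4.

deg(f) = 2, deg(g) = 2, so Bézout bound = 4.
Scan x ∈ F_7. For each x, list the y ∈ F_7 with f(x, y) ≡ 0 and those with g(x, y) ≡ 0 (mod 7); the common zeros in that column are the intersection.
  x = 0: f ≡ 0 at y ∈ {2, 4}; g ≡ 0 at y ∈ ∅; common: ∅.
  x = 1: f ≡ 0 at y ∈ ∅; g ≡ 0 at y ∈ {2, 3}; common: ∅.
  x = 2: f ≡ 0 at y ∈ {6}; g ≡ 0 at y ∈ ∅; common: ∅.
  x = 3: f ≡ 0 at y ∈ {4}; g ≡ 0 at y ∈ {0, 5}; common: ∅.
  x = 4: f ≡ 0 at y ∈ ∅; g ≡ 0 at y ∈ {0, 5}; common: ∅.
  x = 5: f ≡ 0 at y ∈ {1, 6}; g ≡ 0 at y ∈ ∅; common: ∅.
  x = 6: f ≡ 0 at y ∈ {1, 2}; g ≡ 0 at y ∈ {2, 3}; common: {2}.
Collecting: common zeros = {(6, 2)}, so the count is 1.
Comparison with the Bézout bound: 1 ≤ 4 = deg(f)·deg(g), as expected for curves with no common component (the affine F_7-count falls short of the bound because intersections may lie at infinity, over extension fields, or carry multiplicity).


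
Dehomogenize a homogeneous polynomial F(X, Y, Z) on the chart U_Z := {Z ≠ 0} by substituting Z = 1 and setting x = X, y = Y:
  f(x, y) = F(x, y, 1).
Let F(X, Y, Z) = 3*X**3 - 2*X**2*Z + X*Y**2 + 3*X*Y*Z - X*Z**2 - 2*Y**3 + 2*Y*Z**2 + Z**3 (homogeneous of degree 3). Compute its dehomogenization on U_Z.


f(x, y) = 3*x**3 - 2*x**2 + x*y**2 + 3*x*y - x - 2*y**3 + 2*y + 1

On U_Z we set Z = 1. Each monomial c·X^i·Y^j·Z^k in F becomes c·x^i·y^j·1^k = c·x^i·y^j.
Substituting Z = 1: F(X, Y, 1) = 3*x**3 - 2*x**2 + x*y**2 + 3*x*y - x - 2*y**3 + 2*y + 1.
Note: deg(f) ≤ deg(F) = 3; strict inequality happens when F is divisible by Z (lost terms).


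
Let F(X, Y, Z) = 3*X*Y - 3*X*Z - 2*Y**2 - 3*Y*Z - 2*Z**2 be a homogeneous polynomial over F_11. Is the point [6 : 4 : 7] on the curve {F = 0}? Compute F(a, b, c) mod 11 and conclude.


F(6,4,7) ≡ 7 (mod 11); P is NOT on the curve.

Evaluate F(6, 4, 7) term-by-term (mod 11).
  3*X*Y ↦ 3·6·4·1 = 72
  -3*X*Z ↦ -3·6·1·7 = -126
  -2*Y**2 ↦ -2·1·16·1 = -32
  -3*Y*Z ↦ -3·1·4·7 = -84
  -2*Z**2 ↦ -2·1·1·49 = -98
Sum: F(6, 4, 7) = (72) + (-126) + (-32) + (-84) + (-98) = -268.
Reducing mod 11: -268 ≡ 7 (mod 11).
Since F(a, b, c) ≡ 7 ≠ 0 (mod 11), P does NOT lie on the curve.


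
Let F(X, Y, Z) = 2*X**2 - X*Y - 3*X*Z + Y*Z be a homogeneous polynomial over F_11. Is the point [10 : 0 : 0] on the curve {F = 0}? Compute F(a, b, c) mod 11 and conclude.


F(10,0,0) ≡ 2 (mod 11); P is NOT on the curve.

Evaluate F(10, 0, 0) term-by-term (mod 11).
  2*X**2 ↦ 2·100·1·1 = 200
  -X*Y ↦ -1·10·0·1 = 0
  -3*X*Z ↦ -3·10·1·0 = 0
  Y*Z ↦ 1·1·0·0 = 0
Sum: F(10, 0, 0) = (200) + (0) + (0) + (0) = 200.
Reducing mod 11: 200 ≡ 2 (mod 11).
Since F(a, b, c) ≡ 2 ≠ 0 (mod 11), P does NOT lie on the curve.


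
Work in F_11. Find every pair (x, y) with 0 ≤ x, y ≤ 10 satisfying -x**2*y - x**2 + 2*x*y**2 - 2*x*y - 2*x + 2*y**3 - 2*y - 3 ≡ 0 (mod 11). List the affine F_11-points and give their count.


Affine F_11-points: {(2, 0), (3, 5), (3, 6), (3, 8), (4, 7), (7, 0), (7, 5), (7, 10), (8, 8), (9, 7), (10, 6)}; count = 11.

For each of the 121 pairs (x, y) ∈ F_11², evaluate f(x, y) mod 11. Record the zeros.
  x = 0: [0↦8, 1↦8, 2↦9, 3↦1, 4↦7, 5↦6, 6↦10, 7↦9, 8↦4, 9↦7, 10↦8]  zeros at y ∈ ∅
  x = 1: [0↦5, 1↦4, 2↦8, 3↦7, 4↦2, 5↦5, 6↦6, 7↦6, 8↦6, 9↦7, 10↦10]  zeros at y ∈ ∅
  x = 2: [0↦0, 1↦7, 2↦1, 3↦5, 4↦9, 5↦3, 6↦10, 7↦9, 8↦1, 9↦9, 10↦1]  zeros at y ∈ {0}
  x = 3: [0↦4, 1↦6, 2↦10, 3↦6, 4↦6, 5↦0, 6↦0, 7↦7, 8↦0, 9↦2, 10↦3]  zeros at y ∈ {5, 6, 8}
  x = 4: [0↦6, 1↦1, 2↦2, 3↦10, 4↦4, 5↦7, 6↦9, 7↦0, 8↦3, 9↦8, 10↦5]  zeros at y ∈ {7}
  x = 5: [0↦6, 1↦3, 2↦10, 3↦6, 4↦3, 5↦2, 6↦4, 7↦10, 8↦10, 9↦5, 10↦7]  zeros at y ∈ ∅
  x = 6: [0↦4, 1↦1, 2↦1, 3↦5, 4↦3, 5↦7, 6↦7, 7↦4, 8↦10, 9↦4, 10↦9]  zeros at y ∈ ∅
  x = 7: [0↦0, 1↦6, 2↦8, 3↦7, 4↦4, 5↦0, 6↦7, 7↦4, 8↦3, 9↦5, 10↦0]  zeros at y ∈ {0, 5, 10}
  x = 8: [0↦5, 1↦7, 2↦9, 3↦1, 4↦6, 5↦3, 6↦4, 7↦10, 8↦0, 9↦8, 10↦2]  zeros at y ∈ {8}
  x = 9: [0↦8, 1↦4, 2↦4, 3↦9, 4↦9, 5↦5, 6↦9, 7↦0, 8↦1, 9↦2, 10↦4]  zeros at y ∈ {7}
  x = 10: [0↦9, 1↦8, 2↦4, 3↦9, 4↦2, 5↦6, 6↦0, 7↦7, 8↦6, 9↦9, 10↦6]  zeros at y ∈ {6}
Collecting zeros: affine points = {(2, 0), (3, 5), (3, 6), (3, 8), (4, 7), (7, 0), (7, 5), (7, 10), (8, 8), (9, 7), (10, 6)}.
Total count |C(F_11)_aff| = 11.


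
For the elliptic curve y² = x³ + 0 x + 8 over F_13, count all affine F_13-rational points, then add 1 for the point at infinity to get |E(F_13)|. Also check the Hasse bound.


Affine points = {(1, 3), (1, 10), (2, 4), (2, 9), (3, 3), (3, 10), (5, 4), (5, 9), (6, 4), (6, 9), (7, 0), (8, 0), (9, 3), (9, 10), (11, 0)}; affine count = 15; |E(F_13)| = 16.

Discriminant check: Δ ∝ 4a³ + 27b² = 4·0³ + 27·8² = 4·0 + 27·64 ≡ 12 (mod 13). Nonzero ⇒ E is nonsingular.
For each x ∈ F_13, compute rhs = x³ + 0·x + 8 mod 13, then count y ∈ F_13 with y² ≡ rhs.
  x = 0: rhs = 8, matching y values: none (0 points).
  x = 1: rhs = 9, matching y values: 3, 10 (2 points).
  x = 2: rhs = 3, matching y values: 4, 9 (2 points).
  x = 3: rhs = 9, matching y values: 3, 10 (2 points).
  x = 4: rhs = 7, matching y values: none (0 points).
  x = 5: rhs = 3, matching y values: 4, 9 (2 points).
  x = 6: rhs = 3, matching y values: 4, 9 (2 points).
  x = 7: rhs = 0, matching y values: 0 (1 points).
  x = 8: rhs = 0, matching y values: 0 (1 points).
  x = 9: rhs = 9, matching y values: 3, 10 (2 points).
  x = 10: rhs = 7, matching y values: none (0 points).
  x = 11: rhs = 0, matching y values: 0 (1 points).
  x = 12: rhs = 7, matching y values: none (0 points).
Total affine count: 15.
Full point count |E(F_13)| = 15 + 1 = 16.
Hasse bound: |16 − (13+1)| = |2| = 2 ≤ 2√13 ≈ 7.2111 ✓.


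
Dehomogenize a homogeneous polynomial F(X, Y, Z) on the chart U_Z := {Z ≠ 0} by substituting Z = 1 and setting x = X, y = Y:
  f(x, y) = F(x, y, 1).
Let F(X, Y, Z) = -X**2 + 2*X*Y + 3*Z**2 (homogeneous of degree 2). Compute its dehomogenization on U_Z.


f(x, y) = -x**2 + 2*x*y + 3

On U_Z we set Z = 1. Each monomial c·X^i·Y^j·Z^k in F becomes c·x^i·y^j·1^k = c·x^i·y^j.
Substituting Z = 1: F(X, Y, 1) = -x**2 + 2*x*y + 3.
Note: deg(f) ≤ deg(F) = 2; strict inequality happens when F is divisible by Z (lost terms).


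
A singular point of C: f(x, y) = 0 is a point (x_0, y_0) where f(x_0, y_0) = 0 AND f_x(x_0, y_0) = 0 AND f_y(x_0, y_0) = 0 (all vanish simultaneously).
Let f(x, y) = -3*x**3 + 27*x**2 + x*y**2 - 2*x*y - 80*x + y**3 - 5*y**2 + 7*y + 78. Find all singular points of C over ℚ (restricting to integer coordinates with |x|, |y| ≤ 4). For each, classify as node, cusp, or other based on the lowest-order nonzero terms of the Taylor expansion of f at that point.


Singular points: {(3, 1)}; classification: cusp.

Compute partial derivatives:
  f_x = -9*x**2 + 54*x + y**2 - 2*y - 80.
  f_y = 2*x*y - 2*x + 3*y**2 - 10*y + 7.
Scan x_0 ∈ {−4, ..., 4}. For each x_0, f_y(x_0, y) is a polynomial in y; find its integer roots y ∈ {−4, ..., 4}, then test f_x and f at those candidates.
  x = -4: f_y(-4, y) = 3*y**2 - 18*y + 15; vanishes at y ∈ {1}. (-4, 1): f_x = -441 ≠ 0.
  x = -3: f_y(-3, y) = 3*y**2 - 16*y + 13; vanishes at y ∈ {1}. (-3, 1): f_x = -324 ≠ 0.
  x = -2: f_y(-2, y) = 3*y**2 - 14*y + 11; vanishes at y ∈ {1}. (-2, 1): f_x = -225 ≠ 0.
  x = -1: f_y(-1, y) = 3*y**2 - 12*y + 9; vanishes at y ∈ {1, 3}. (-1, 1): f_x = -144 ≠ 0; (-1, 3): f_x = -140 ≠ 0.
  x = 0: f_y(0, y) = 3*y**2 - 10*y + 7; vanishes at y ∈ {1}. (0, 1): f_x = -81 ≠ 0.
  x = 1: f_y(1, y) = 3*y**2 - 8*y + 5; vanishes at y ∈ {1}. (1, 1): f_x = -36 ≠ 0.
  x = 2: f_y(2, y) = 3*y**2 - 6*y + 3; vanishes at y ∈ {1}. (2, 1): f_x = -9 ≠ 0.
  x = 3: f_y(3, y) = 3*y**2 - 4*y + 1; vanishes at y ∈ {1}. (3, 1): f_x = 0, f = 0 — SINGULAR.
  x = 4: f_y(4, y) = 3*y**2 - 2*y - 1; vanishes at y ∈ {1}. (4, 1): f_x = -9 ≠ 0.
Only singular point on the grid: (3, 1).
Classify: substitute x = 3 + u, y = 1 + v and expand: f = -3*u**3 + u*v**2 + v**3 + v**2.
No constant or linear terms (consistent with a singular point). Quadratic part: v**2. Cubic part: -3*u**3 + u*v**2 + v**3.
The quadratic part v**2 is a perfect square, so there is a single (double) tangent line v = 0, i.e. y = 1. Restricting the cubic part to that line (v = 0) leaves -3*u**3 ≠ 0, so f is not divisible by v and the branch is v² ≈ 3*u**3 to lowest order — this is a cusp.
Classification: cusp.


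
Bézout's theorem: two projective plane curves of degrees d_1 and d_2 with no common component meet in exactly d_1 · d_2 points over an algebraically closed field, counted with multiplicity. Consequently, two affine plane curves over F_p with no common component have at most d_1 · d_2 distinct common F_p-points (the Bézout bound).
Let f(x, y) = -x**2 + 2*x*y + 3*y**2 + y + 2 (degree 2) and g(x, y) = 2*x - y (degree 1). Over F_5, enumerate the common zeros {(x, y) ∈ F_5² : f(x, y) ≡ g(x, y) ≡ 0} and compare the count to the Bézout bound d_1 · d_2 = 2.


Common zeros: {(4, 3)}; count = 1; Bézout bound = 2.

deg(f) = 2, deg(g) = 1, so Bézout bound = 2.
Scan x ∈ F_5. For each x, list the y ∈ F_5 with f(x, y) ≡ 0 and those with g(x, y) ≡ 0 (mod 5); the common zeros in that column are the intersection.
  x = 0: f ≡ 0 at y ∈ ∅; g ≡ 0 at y ∈ {0}; common: ∅.
  x = 1: f ≡ 0 at y ∈ ∅; g ≡ 0 at y ∈ {2}; common: ∅.
  x = 2: f ≡ 0 at y ∈ {2, 3}; g ≡ 0 at y ∈ {4}; common: ∅.
  x = 3: f ≡ 0 at y ∈ ∅; g ≡ 0 at y ∈ {1}; common: ∅.
  x = 4: f ≡ 0 at y ∈ {3, 4}; g ≡ 0 at y ∈ {3}; common: {3}.
Collecting: common zeros = {(4, 3)}, so the count is 1.
Comparison with the Bézout bound: 1 ≤ 2 = deg(f)·deg(g), as expected for curves with no common component (the affine F_5-count falls short of the bound because intersections may lie at infinity, over extension fields, or carry multiplicity).


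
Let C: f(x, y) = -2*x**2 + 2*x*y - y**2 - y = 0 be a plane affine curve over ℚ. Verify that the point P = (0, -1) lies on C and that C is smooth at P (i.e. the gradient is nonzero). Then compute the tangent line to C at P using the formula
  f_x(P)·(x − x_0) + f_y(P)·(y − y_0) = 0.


Tangent line at P: -2*x + y + 1 = 0.

Step 1: f(0, -1) = 0, so P lies on C.
Step 2: partial derivatives
  f_x(x, y) = -4*x + 2*y, f_y(x, y) = 2*x - 2*y - 1.
  f_x(P) = -2, f_y(P) = 1 (gradient nonzero, so P is smooth).
Step 3: tangent line at P: -2·(x − 0) + 1·(y − -1) = 0.
Expanding: -2*x + y + 1 = 0.


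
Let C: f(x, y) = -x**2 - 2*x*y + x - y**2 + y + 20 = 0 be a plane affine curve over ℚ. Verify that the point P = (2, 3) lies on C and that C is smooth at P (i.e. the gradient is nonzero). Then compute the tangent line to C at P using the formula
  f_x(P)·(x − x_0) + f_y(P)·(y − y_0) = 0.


Tangent line at P: -9*x - 9*y + 45 = 0.

Step 1: f(2, 3) = 0, so P lies on C.
Step 2: partial derivatives
  f_x(x, y) = -2*x - 2*y + 1, f_y(x, y) = -2*x - 2*y + 1.
  f_x(P) = -9, f_y(P) = -9 (gradient nonzero, so P is smooth).
Step 3: tangent line at P: -9·(x − 2) + -9·(y − 3) = 0.
Expanding: -9*x - 9*y + 45 = 0.


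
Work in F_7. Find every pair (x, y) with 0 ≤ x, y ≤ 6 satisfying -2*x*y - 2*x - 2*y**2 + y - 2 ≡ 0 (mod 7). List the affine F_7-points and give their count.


Affine F_7-points: {(1, 1), (1, 2), (4, 3), (4, 4), (6, 0), (6, 5)}; count = 6.

For each of the 49 pairs (x, y) ∈ F_7², evaluate f(x, y) mod 7. Record the zeros.
  x = 0: [0↦5, 1↦4, 2↦6, 3↦4, 4↦5, 5↦2, 6↦2]  zeros at y ∈ ∅
  x = 1: [0↦3, 1↦0, 2↦0, 3↦3, 4↦2, 5↦4, 6↦2]  zeros at y ∈ {1, 2}
  x = 2: [0↦1, 1↦3, 2↦1, 3↦2, 4↦6, 5↦6, 6↦2]  zeros at y ∈ ∅
  x = 3: [0↦6, 1↦6, 2↦2, 3↦1, 4↦3, 5↦1, 6↦2]  zeros at y ∈ ∅
  x = 4: [0↦4, 1↦2, 2↦3, 3↦0, 4↦0, 5↦3, 6↦2]  zeros at y ∈ {3, 4}
  x = 5: [0↦2, 1↦5, 2↦4, 3↦6, 4↦4, 5↦5, 6↦2]  zeros at y ∈ ∅
  x = 6: [0↦0, 1↦1, 2↦5, 3↦5, 4↦1, 5↦0, 6↦2]  zeros at y ∈ {0, 5}
Collecting zeros: affine points = {(1, 1), (1, 2), (4, 3), (4, 4), (6, 0), (6, 5)}.
Total count |C(F_7)_aff| = 6.


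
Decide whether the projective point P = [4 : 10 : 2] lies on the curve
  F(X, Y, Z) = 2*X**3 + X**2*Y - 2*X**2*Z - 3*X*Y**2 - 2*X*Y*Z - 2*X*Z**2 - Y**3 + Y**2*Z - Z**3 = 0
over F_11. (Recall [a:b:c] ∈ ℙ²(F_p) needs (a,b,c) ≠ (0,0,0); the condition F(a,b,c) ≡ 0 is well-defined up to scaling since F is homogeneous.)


F(4,10,2) ≡ 4 (mod 11); P is NOT on the curve.

Evaluate F(4, 10, 2) term-by-term (mod 11).
  2*X**3 ↦ 2·64·1·1 = 128
  X**2*Y ↦ 1·16·10·1 = 160
  -2*X**2*Z ↦ -2·16·1·2 = -64
  -3*X*Y**2 ↦ -3·4·100·1 = -1200
  -2*X*Y*Z ↦ -2·4·10·2 = -160
  -2*X*Z**2 ↦ -2·4·1·4 = -32
  -Y**3 ↦ -1·1·1000·1 = -1000
  Y**2*Z ↦ 1·1·100·2 = 200
  -Z**3 ↦ -1·1·1·8 = -8
Sum: F(4, 10, 2) = (128) + (160) + (-64) + (-1200) + (-160) + (-32) + (-1000) + (200) + (-8) = -1976.
Reducing mod 11: -1976 ≡ 4 (mod 11).
Since F(a, b, c) ≡ 4 ≠ 0 (mod 11), P does NOT lie on the curve.


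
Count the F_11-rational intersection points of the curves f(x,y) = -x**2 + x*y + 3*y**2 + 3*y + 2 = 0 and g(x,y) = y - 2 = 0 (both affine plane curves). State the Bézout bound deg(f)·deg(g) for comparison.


Common zeros: ∅; count = 0; Bézout bound = 2.

deg(f) = 2, deg(g) = 1, so Bézout bound = 2.
Scan x ∈ F_11. For each x, list the y ∈ F_11 with f(x, y) ≡ 0 and those with g(x, y) ≡ 0 (mod 11); the common zeros in that column are the intersection.
  x = 0: f ≡ 0 at y ∈ ∅; g ≡ 0 at y ∈ {2}; common: ∅.
  x = 1: f ≡ 0 at y ∈ {7, 10}; g ≡ 0 at y ∈ {2}; common: ∅.
  x = 2: f ≡ 0 at y ∈ {4, 9}; g ≡ 0 at y ∈ {2}; common: ∅.
  x = 3: f ≡ 0 at y ∈ ∅; g ≡ 0 at y ∈ {2}; common: ∅.
  x = 4: f ≡ 0 at y ∈ ∅; g ≡ 0 at y ∈ {2}; common: ∅.
  x = 5: f ≡ 0 at y ∈ ∅; g ≡ 0 at y ∈ {2}; common: ∅.
  x = 6: f ≡ 0 at y ∈ {1, 7}; g ≡ 0 at y ∈ {2}; common: ∅.
  x = 7: f ≡ 0 at y ∈ {6, 9}; g ≡ 0 at y ∈ {2}; common: ∅.
  x = 8: f ≡ 0 at y ∈ ∅; g ≡ 0 at y ∈ {2}; common: ∅.
  x = 9: f ≡ 0 at y ∈ {8, 10}; g ≡ 0 at y ∈ {2}; common: ∅.
  x = 10: f ≡ 0 at y ∈ {6, 8}; g ≡ 0 at y ∈ {2}; common: ∅.
Collecting: common zeros = ∅, so the count is 0.
Comparison with the Bézout bound: 0 ≤ 2 = deg(f)·deg(g), as expected for curves with no common component (the affine F_11-count falls short of the bound because intersections may lie at infinity, over extension fields, or carry multiplicity).


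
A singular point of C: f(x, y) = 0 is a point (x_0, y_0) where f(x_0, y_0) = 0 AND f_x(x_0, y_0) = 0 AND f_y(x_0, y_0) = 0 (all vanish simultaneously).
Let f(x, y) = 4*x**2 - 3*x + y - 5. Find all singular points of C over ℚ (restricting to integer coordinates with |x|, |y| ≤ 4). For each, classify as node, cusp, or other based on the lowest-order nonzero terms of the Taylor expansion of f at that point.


No singular points in the scanned grid; C is smooth there.

Compute partial derivatives:
  f_x = 8*x - 3.
  f_y = 1.
f_y = 1 is a nonzero constant, so f_y never vanishes: no point (x, y) can satisfy f = f_x = f_y = 0. In particular no (x, y) ∈ {−4, ..., 4}² is singular; the curve is smooth.


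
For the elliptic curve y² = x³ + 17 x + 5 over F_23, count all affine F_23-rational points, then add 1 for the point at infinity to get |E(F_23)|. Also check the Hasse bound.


Affine points = {(1, 0), (2, 1), (2, 22), (5, 10), (5, 13), (6, 1), (6, 22), (8, 3), (8, 20), (9, 6), (9, 17), (10, 5), (10, 18), (13, 10), (13, 13), (15, 1), (15, 22), (16, 7), (16, 16), (17, 3), (17, 20), (18, 5), (18, 18), (21, 3), (21, 20)}; affine count = 25; |E(F_23)| = 26.

Discriminant check: Δ ∝ 4a³ + 27b² = 4·17³ + 27·5² = 4·4913 + 27·25 ≡ 18 (mod 23). Nonzero ⇒ E is nonsingular.
For each x ∈ F_23, compute rhs = x³ + 17·x + 5 mod 23, then count y ∈ F_23 with y² ≡ rhs.
  x = 0: rhs = 5, matching y values: none (0 points).
  x = 1: rhs = 0, matching y values: 0 (1 points).
  x = 2: rhs = 1, matching y values: 1, 22 (2 points).
  x = 3: rhs = 14, matching y values: none (0 points).
  x = 4: rhs = 22, matching y values: none (0 points).
  x = 5: rhs = 8, matching y values: 10, 13 (2 points).
  x = 6: rhs = 1, matching y values: 1, 22 (2 points).
  x = 7: rhs = 7, matching y values: none (0 points).
  x = 8: rhs = 9, matching y values: 3, 20 (2 points).
  x = 9: rhs = 13, matching y values: 6, 17 (2 points).
  x = 10: rhs = 2, matching y values: 5, 18 (2 points).
  x = 11: rhs = 5, matching y values: none (0 points).
  x = 12: rhs = 5, matching y values: none (0 points).
  x = 13: rhs = 8, matching y values: 10, 13 (2 points).
  x = 14: rhs = 20, matching y values: none (0 points).
  x = 15: rhs = 1, matching y values: 1, 22 (2 points).
  x = 16: rhs = 3, matching y values: 7, 16 (2 points).
  x = 17: rhs = 9, matching y values: 3, 20 (2 points).
  x = 18: rhs = 2, matching y values: 5, 18 (2 points).
  x = 19: rhs = 11, matching y values: none (0 points).
  x = 20: rhs = 19, matching y values: none (0 points).
  x = 21: rhs = 9, matching y values: 3, 20 (2 points).
  x = 22: rhs = 10, matching y values: none (0 points).
Total affine count: 25.
Full point count |E(F_23)| = 25 + 1 = 26.
Hasse bound: |26 − (23+1)| = |2| = 2 ≤ 2√23 ≈ 9.5917 ✓.


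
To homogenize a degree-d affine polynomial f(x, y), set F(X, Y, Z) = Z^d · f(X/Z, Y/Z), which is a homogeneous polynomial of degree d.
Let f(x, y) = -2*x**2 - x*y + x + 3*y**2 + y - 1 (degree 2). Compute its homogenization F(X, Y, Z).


F(X, Y, Z) = -2*X**2 - X*Y + X*Z + 3*Y**2 + Y*Z - Z**2

deg(f) = 2.
Substitute x = X/Z, y = Y/Z into f, then multiply by Z^2.
  monomial -2·x^2·y^0 ↦ -2·X^2·Y^0·Z^0.
  monomial -1·x^1·y^1 ↦ -1·X^1·Y^1·Z^0.
  monomial 1·x^1·y^0 ↦ 1·X^1·Y^0·Z^1.
  monomial 3·x^0·y^2 ↦ 3·X^0·Y^2·Z^0.
  monomial 1·x^0·y^1 ↦ 1·X^0·Y^1·Z^1.
  monomial -1·x^0·y^0 ↦ -1·X^0·Y^0·Z^2.
Collecting: F(X, Y, Z) = -2*X**2 - X*Y + X*Z + 3*Y**2 + Y*Z - Z**2.


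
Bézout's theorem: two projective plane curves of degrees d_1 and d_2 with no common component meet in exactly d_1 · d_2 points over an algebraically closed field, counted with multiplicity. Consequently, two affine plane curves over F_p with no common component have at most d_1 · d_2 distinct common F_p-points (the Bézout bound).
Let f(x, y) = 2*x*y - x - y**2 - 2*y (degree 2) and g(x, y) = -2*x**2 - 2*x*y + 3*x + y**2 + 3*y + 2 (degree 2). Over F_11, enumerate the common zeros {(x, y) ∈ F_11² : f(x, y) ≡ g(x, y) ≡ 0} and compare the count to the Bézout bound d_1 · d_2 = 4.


Common zeros: {(0, 9), (10, 2)}; count = 2; Bézout bound = 4.

deg(f) = 2, deg(g) = 2, so Bézout bound = 4.
Scan x ∈ F_11. For each x, list the y ∈ F_11 with f(x, y) ≡ 0 and those with g(x, y) ≡ 0 (mod 11); the common zeros in that column are the intersection.
  x = 0: f ≡ 0 at y ∈ {0, 9}; g ≡ 0 at y ∈ {9, 10}; common: {9}.
  x = 1: f ≡ 0 at y ∈ ∅; g ≡ 0 at y ∈ {5}; common: ∅.
  x = 2: f ≡ 0 at y ∈ ∅; g ≡ 0 at y ∈ {0, 1}; common: ∅.
  x = 3: f ≡ 0 at y ∈ {1, 3}; g ≡ 0 at y ∈ {6, 8}; common: ∅.
  x = 4: f ≡ 0 at y ∈ {7, 10}; g ≡ 0 at y ∈ {1, 4}; common: ∅.
  x = 5: f ≡ 0 at y ∈ {4}; g ≡ 0 at y ∈ {0, 7}; common: ∅.
  x = 6: f ≡ 0 at y ∈ ∅; g ≡ 0 at y ∈ {2, 7}; common: ∅.
  x = 7: f ≡ 0 at y ∈ ∅; g ≡ 0 at y ∈ {3, 8}; common: ∅.
  x = 8: f ≡ 0 at y ∈ ∅; g ≡ 0 at y ∈ {3, 10}; common: ∅.
  x = 9: f ≡ 0 at y ∈ {8}; g ≡ 0 at y ∈ {6, 9}; common: ∅.
  x = 10: f ≡ 0 at y ∈ {2, 5}; g ≡ 0 at y ∈ {2, 4}; common: {2}.
Collecting: common zeros = {(0, 9), (10, 2)}, so the count is 2.
Comparison with the Bézout bound: 2 ≤ 4 = deg(f)·deg(g), as expected for curves with no common component (the affine F_11-count falls short of the bound because intersections may lie at infinity, over extension fields, or carry multiplicity).


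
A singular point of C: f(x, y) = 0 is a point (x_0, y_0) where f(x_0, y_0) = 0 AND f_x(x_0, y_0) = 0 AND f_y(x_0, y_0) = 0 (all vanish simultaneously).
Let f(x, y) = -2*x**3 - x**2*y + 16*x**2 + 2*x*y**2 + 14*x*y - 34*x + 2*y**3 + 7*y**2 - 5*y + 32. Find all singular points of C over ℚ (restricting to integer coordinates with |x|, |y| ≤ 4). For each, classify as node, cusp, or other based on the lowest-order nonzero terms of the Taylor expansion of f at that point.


Singular points: {(3, -2)}; classification: cusp.

Compute partial derivatives:
  f_x = -6*x**2 - 2*x*y + 32*x + 2*y**2 + 14*y - 34.
  f_y = -x**2 + 4*x*y + 14*x + 6*y**2 + 14*y - 5.
Scan x_0 ∈ {−4, ..., 4}. For each x_0, f_y(x_0, y) is a polynomial in y; find its integer roots y ∈ {−4, ..., 4}, then test f_x and f at those candidates.
  x = -4: f_y(-4, y) = 6*y**2 - 2*y - 77; no integer root y with |y| ≤ 4.
  x = -3: f_y(-3, y) = 6*y**2 + 2*y - 56; no integer root y with |y| ≤ 4.
  x = -2: f_y(-2, y) = 6*y**2 + 6*y - 37; no integer root y with |y| ≤ 4.
  x = -1: f_y(-1, y) = 6*y**2 + 10*y - 20; no integer root y with |y| ≤ 4.
  x = 0: f_y(0, y) = 6*y**2 + 14*y - 5; no integer root y with |y| ≤ 4.
  x = 1: f_y(1, y) = 6*y**2 + 18*y + 8; no integer root y with |y| ≤ 4.
  x = 2: f_y(2, y) = 6*y**2 + 22*y + 19; no integer root y with |y| ≤ 4.
  x = 3: f_y(3, y) = 6*y**2 + 26*y + 28; vanishes at y ∈ {-2}. (3, -2): f_x = 0, f = 0 — SINGULAR.
  x = 4: f_y(4, y) = 6*y**2 + 30*y + 35; no integer root y with |y| ≤ 4.
Only singular point on the grid: (3, -2).
Classify: substitute x = 3 + u, y = -2 + v and expand: f = -2*u**3 - u**2*v + 2*u*v**2 + 2*v**3 + v**2.
No constant or linear terms (consistent with a singular point). Quadratic part: v**2. Cubic part: -2*u**3 - u**2*v + 2*u*v**2 + 2*v**3.
The quadratic part v**2 is a perfect square, so there is a single (double) tangent line v = 0, i.e. y = -2. Restricting the cubic part to that line (v = 0) leaves -2*u**3 ≠ 0, so f is not divisible by v and the branch is v² ≈ 2*u**3 to lowest order — this is a cusp.
Classification: cusp.


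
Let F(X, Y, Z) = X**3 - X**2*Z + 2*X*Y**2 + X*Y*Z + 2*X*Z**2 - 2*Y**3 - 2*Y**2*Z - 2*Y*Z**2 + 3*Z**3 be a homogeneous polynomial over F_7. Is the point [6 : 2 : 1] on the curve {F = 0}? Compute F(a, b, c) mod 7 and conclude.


F(6,2,1) ≡ 3 (mod 7); P is NOT on the curve.

Evaluate F(6, 2, 1) term-by-term (mod 7).
  X**3 ↦ 1·216·1·1 = 216
  -X**2*Z ↦ -1·36·1·1 = -36
  2*X*Y**2 ↦ 2·6·4·1 = 48
  X*Y*Z ↦ 1·6·2·1 = 12
  2*X*Z**2 ↦ 2·6·1·1 = 12
  -2*Y**3 ↦ -2·1·8·1 = -16
  -2*Y**2*Z ↦ -2·1·4·1 = -8
  -2*Y*Z**2 ↦ -2·1·2·1 = -4
  3*Z**3 ↦ 3·1·1·1 = 3
Sum: F(6, 2, 1) = (216) + (-36) + (48) + (12) + (12) + (-16) + (-8) + (-4) + (3) = 227.
Reducing mod 7: 227 ≡ 3 (mod 7).
Since F(a, b, c) ≡ 3 ≠ 0 (mod 7), P does NOT lie on the curve.


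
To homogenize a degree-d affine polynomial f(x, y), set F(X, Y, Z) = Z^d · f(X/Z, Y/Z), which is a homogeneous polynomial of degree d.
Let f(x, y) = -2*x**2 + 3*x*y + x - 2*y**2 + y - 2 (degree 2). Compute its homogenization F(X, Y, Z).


F(X, Y, Z) = -2*X**2 + 3*X*Y + X*Z - 2*Y**2 + Y*Z - 2*Z**2

deg(f) = 2.
Substitute x = X/Z, y = Y/Z into f, then multiply by Z^2.
  monomial -2·x^2·y^0 ↦ -2·X^2·Y^0·Z^0.
  monomial 3·x^1·y^1 ↦ 3·X^1·Y^1·Z^0.
  monomial 1·x^1·y^0 ↦ 1·X^1·Y^0·Z^1.
  monomial -2·x^0·y^2 ↦ -2·X^0·Y^2·Z^0.
  monomial 1·x^0·y^1 ↦ 1·X^0·Y^1·Z^1.
  monomial -2·x^0·y^0 ↦ -2·X^0·Y^0·Z^2.
Collecting: F(X, Y, Z) = -2*X**2 + 3*X*Y + X*Z - 2*Y**2 + Y*Z - 2*Z**2.


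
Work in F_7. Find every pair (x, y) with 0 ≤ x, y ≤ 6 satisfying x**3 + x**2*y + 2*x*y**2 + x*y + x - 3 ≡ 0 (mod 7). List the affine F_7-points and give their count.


Affine F_7-points: {(2, 0), (2, 2), (3, 6), (4, 4), (6, 1), (6, 6)}; count = 6.

For each of the 49 pairs (x, y) ∈ F_7², evaluate f(x, y) mod 7. Record the zeros.
  x = 0: [0↦4, 1↦4, 2↦4, 3↦4, 4↦4, 5↦4, 6↦4]  zeros at y ∈ ∅
  x = 1: [0↦6, 1↦3, 2↦4, 3↦2, 4↦4, 5↦3, 6↦6]  zeros at y ∈ ∅
  x = 2: [0↦0, 1↦3, 2↦0, 3↦5, 4↦4, 5↦4, 6↦5]  zeros at y ∈ {0, 2}
  x = 3: [0↦6, 1↦3, 2↦5, 3↦5, 4↦3, 5↦6, 6↦0]  zeros at y ∈ {6}
  x = 4: [0↦2, 1↦2, 2↦4, 3↦1, 4↦0, 5↦1, 6↦4]  zeros at y ∈ {4}
  x = 5: [0↦1, 1↦6, 2↦3, 3↦6, 4↦1, 5↦2, 6↦2]  zeros at y ∈ ∅
  x = 6: [0↦2, 1↦0, 2↦1, 3↦5, 4↦5, 5↦1, 6↦0]  zeros at y ∈ {1, 6}
Collecting zeros: affine points = {(2, 0), (2, 2), (3, 6), (4, 4), (6, 1), (6, 6)}.
Total count |C(F_7)_aff| = 6.


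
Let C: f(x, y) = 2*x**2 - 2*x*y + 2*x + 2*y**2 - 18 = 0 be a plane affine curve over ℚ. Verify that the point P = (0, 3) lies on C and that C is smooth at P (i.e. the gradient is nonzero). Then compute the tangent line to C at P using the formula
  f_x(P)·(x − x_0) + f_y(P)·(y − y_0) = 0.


Tangent line at P: -4*x + 12*y - 36 = 0.

Step 1: f(0, 3) = 0, so P lies on C.
Step 2: partial derivatives
  f_x(x, y) = 4*x - 2*y + 2, f_y(x, y) = -2*x + 4*y.
  f_x(P) = -4, f_y(P) = 12 (gradient nonzero, so P is smooth).
Step 3: tangent line at P: -4·(x − 0) + 12·(y − 3) = 0.
Expanding: -4*x + 12*y - 36 = 0.


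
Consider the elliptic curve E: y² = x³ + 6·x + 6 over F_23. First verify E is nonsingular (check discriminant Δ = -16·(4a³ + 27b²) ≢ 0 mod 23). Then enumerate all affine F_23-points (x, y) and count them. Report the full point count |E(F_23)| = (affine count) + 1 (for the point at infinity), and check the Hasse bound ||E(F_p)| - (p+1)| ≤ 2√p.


Affine points = {(0, 11), (0, 12), (1, 6), (1, 17), (2, 7), (2, 16), (4, 5), (4, 18), (5, 0), (7, 0), (10, 10), (10, 13), (11, 0), (12, 9), (12, 14), (13, 2), (13, 21), (16, 9), (16, 14), (18, 9), (18, 14), (21, 3), (21, 20)}; affine count = 23; |E(F_23)| = 24.

Discriminant check: Δ ∝ 4a³ + 27b² = 4·6³ + 27·6² = 4·216 + 27·36 ≡ 19 (mod 23). Nonzero ⇒ E is nonsingular.
For each x ∈ F_23, compute rhs = x³ + 6·x + 6 mod 23, then count y ∈ F_23 with y² ≡ rhs.
  x = 0: rhs = 6, matching y values: 11, 12 (2 points).
  x = 1: rhs = 13, matching y values: 6, 17 (2 points).
  x = 2: rhs = 3, matching y values: 7, 16 (2 points).
  x = 3: rhs = 5, matching y values: none (0 points).
  x = 4: rhs = 2, matching y values: 5, 18 (2 points).
  x = 5: rhs = 0, matching y values: 0 (1 points).
  x = 6: rhs = 5, matching y values: none (0 points).
  x = 7: rhs = 0, matching y values: 0 (1 points).
  x = 8: rhs = 14, matching y values: none (0 points).
  x = 9: rhs = 7, matching y values: none (0 points).
  x = 10: rhs = 8, matching y values: 10, 13 (2 points).
  x = 11: rhs = 0, matching y values: 0 (1 points).
  x = 12: rhs = 12, matching y values: 9, 14 (2 points).
  x = 13: rhs = 4, matching y values: 2, 21 (2 points).
  x = 14: rhs = 5, matching y values: none (0 points).
  x = 15: rhs = 21, matching y values: none (0 points).
  x = 16: rhs = 12, matching y values: 9, 14 (2 points).
  x = 17: rhs = 7, matching y values: none (0 points).
  x = 18: rhs = 12, matching y values: 9, 14 (2 points).
  x = 19: rhs = 10, matching y values: none (0 points).
  x = 20: rhs = 7, matching y values: none (0 points).
  x = 21: rhs = 9, matching y values: 3, 20 (2 points).
  x = 22: rhs = 22, matching y values: none (0 points).
Total affine count: 23.
Full point count |E(F_23)| = 23 + 1 = 24.
Hasse bound: |24 − (23+1)| = |0| = 0 ≤ 2√23 ≈ 9.5917 ✓.


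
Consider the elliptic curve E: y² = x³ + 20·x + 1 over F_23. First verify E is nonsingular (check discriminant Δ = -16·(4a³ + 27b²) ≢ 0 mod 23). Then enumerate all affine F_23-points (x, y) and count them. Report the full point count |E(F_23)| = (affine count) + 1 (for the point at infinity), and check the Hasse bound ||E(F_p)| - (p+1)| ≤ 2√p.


Affine points = {(0, 1), (0, 22), (2, 7), (2, 16), (7, 1), (7, 22), (8, 11), (8, 12), (9, 6), (9, 17), (14, 9), (14, 14), (16, 1), (16, 22), (18, 11), (18, 12), (19, 8), (19, 15), (20, 11), (20, 12), (22, 7), (22, 16)}; affine count = 22; |E(F_23)| = 23.

Discriminant check: Δ ∝ 4a³ + 27b² = 4·20³ + 27·1² = 4·8000 + 27·1 ≡ 11 (mod 23). Nonzero ⇒ E is nonsingular.
For each x ∈ F_23, compute rhs = x³ + 20·x + 1 mod 23, then count y ∈ F_23 with y² ≡ rhs.
  x = 0: rhs = 1, matching y values: 1, 22 (2 points).
  x = 1: rhs = 22, matching y values: none (0 points).
  x = 2: rhs = 3, matching y values: 7, 16 (2 points).
  x = 3: rhs = 19, matching y values: none (0 points).
  x = 4: rhs = 7, matching y values: none (0 points).
  x = 5: rhs = 19, matching y values: none (0 points).
  x = 6: rhs = 15, matching y values: none (0 points).
  x = 7: rhs = 1, matching y values: 1, 22 (2 points).
  x = 8: rhs = 6, matching y values: 11, 12 (2 points).
  x = 9: rhs = 13, matching y values: 6, 17 (2 points).
  x = 10: rhs = 5, matching y values: none (0 points).
  x = 11: rhs = 11, matching y values: none (0 points).
  x = 12: rhs = 14, matching y values: none (0 points).
  x = 13: rhs = 20, matching y values: none (0 points).
  x = 14: rhs = 12, matching y values: 9, 14 (2 points).
  x = 15: rhs = 19, matching y values: none (0 points).
  x = 16: rhs = 1, matching y values: 1, 22 (2 points).
  x = 17: rhs = 10, matching y values: none (0 points).
  x = 18: rhs = 6, matching y values: 11, 12 (2 points).
  x = 19: rhs = 18, matching y values: 8, 15 (2 points).
  x = 20: rhs = 6, matching y values: 11, 12 (2 points).
  x = 21: rhs = 22, matching y values: none (0 points).
  x = 22: rhs = 3, matching y values: 7, 16 (2 points).
Total affine count: 22.
Full point count |E(F_23)| = 22 + 1 = 23.
Hasse bound: |23 − (23+1)| = |-1| = 1 ≤ 2√23 ≈ 9.5917 ✓.


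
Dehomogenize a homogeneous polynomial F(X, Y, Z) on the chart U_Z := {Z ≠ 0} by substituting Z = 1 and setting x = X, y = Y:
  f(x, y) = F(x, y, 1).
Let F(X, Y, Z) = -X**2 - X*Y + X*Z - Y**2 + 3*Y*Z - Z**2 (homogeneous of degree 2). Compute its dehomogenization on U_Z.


f(x, y) = -x**2 - x*y + x - y**2 + 3*y - 1

On U_Z we set Z = 1. Each monomial c·X^i·Y^j·Z^k in F becomes c·x^i·y^j·1^k = c·x^i·y^j.
Substituting Z = 1: F(X, Y, 1) = -x**2 - x*y + x - y**2 + 3*y - 1.
Note: deg(f) ≤ deg(F) = 2; strict inequality happens when F is divisible by Z (lost terms).


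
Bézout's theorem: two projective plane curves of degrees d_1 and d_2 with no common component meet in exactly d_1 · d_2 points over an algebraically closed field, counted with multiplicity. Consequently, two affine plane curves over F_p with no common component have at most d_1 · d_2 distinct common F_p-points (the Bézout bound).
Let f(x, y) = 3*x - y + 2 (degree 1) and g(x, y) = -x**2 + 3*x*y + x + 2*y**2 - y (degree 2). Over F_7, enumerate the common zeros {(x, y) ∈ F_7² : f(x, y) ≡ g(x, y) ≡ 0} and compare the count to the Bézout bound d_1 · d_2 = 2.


Common zeros: ∅; count = 0; Bézout bound = 2.

deg(f) = 1, deg(g) = 2, so Bézout bound = 2.
Scan x ∈ F_7. For each x, list the y ∈ F_7 with f(x, y) ≡ 0 and those with g(x, y) ≡ 0 (mod 7); the common zeros in that column are the intersection.
  x = 0: f ≡ 0 at y ∈ {2}; g ≡ 0 at y ∈ {0, 4}; common: ∅.
  x = 1: f ≡ 0 at y ∈ {5}; g ≡ 0 at y ∈ {0, 6}; common: ∅.
  x = 2: f ≡ 0 at y ∈ {1}; g ≡ 0 at y ∈ ∅; common: ∅.
  x = 3: f ≡ 0 at y ∈ {4}; g ≡ 0 at y ∈ {5}; common: ∅.
  x = 4: f ≡ 0 at y ∈ {0}; g ≡ 0 at y ∈ {6}; common: ∅.
  x = 5: f ≡ 0 at y ∈ {3}; g ≡ 0 at y ∈ ∅; common: ∅.
  x = 6: f ≡ 0 at y ∈ {6}; g ≡ 0 at y ∈ {4, 5}; common: ∅.
Collecting: common zeros = ∅, so the count is 0.
Comparison with the Bézout bound: 0 ≤ 2 = deg(f)·deg(g), as expected for curves with no common component (the affine F_7-count falls short of the bound because intersections may lie at infinity, over extension fields, or carry multiplicity).


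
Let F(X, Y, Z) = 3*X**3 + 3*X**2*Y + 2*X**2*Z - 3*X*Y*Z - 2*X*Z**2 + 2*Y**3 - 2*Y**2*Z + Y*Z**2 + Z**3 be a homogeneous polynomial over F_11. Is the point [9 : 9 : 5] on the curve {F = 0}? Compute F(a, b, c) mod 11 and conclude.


F(9,9,5) ≡ 7 (mod 11); P is NOT on the curve.

Evaluate F(9, 9, 5) term-by-term (mod 11).
  3*X**3 ↦ 3·729·1·1 = 2187
  3*X**2*Y ↦ 3·81·9·1 = 2187
  2*X**2*Z ↦ 2·81·1·5 = 810
  -3*X*Y*Z ↦ -3·9·9·5 = -1215
  -2*X*Z**2 ↦ -2·9·1·25 = -450
  2*Y**3 ↦ 2·1·729·1 = 1458
  -2*Y**2*Z ↦ -2·1·81·5 = -810
  Y*Z**2 ↦ 1·1·9·25 = 225
  Z**3 ↦ 1·1·1·125 = 125
Sum: F(9, 9, 5) = (2187) + (2187) + (810) + (-1215) + (-450) + (1458) + (-810) + (225) + (125) = 4517.
Reducing mod 11: 4517 ≡ 7 (mod 11).
Since F(a, b, c) ≡ 7 ≠ 0 (mod 11), P does NOT lie on the curve.


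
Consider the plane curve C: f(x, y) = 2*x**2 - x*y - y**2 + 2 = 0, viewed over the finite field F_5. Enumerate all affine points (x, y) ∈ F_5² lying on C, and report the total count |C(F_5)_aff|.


Affine F_5-points: {(2, 0), (2, 3), (3, 0), (3, 2)}; count = 4.

For each of the 25 pairs (x, y) ∈ F_5², evaluate f(x, y) mod 5. Record the zeros.
  x = 0: [0↦2, 1↦1, 2↦3, 3↦3, 4↦1]  zeros at y ∈ ∅
  x = 1: [0↦4, 1↦2, 2↦3, 3↦2, 4↦4]  zeros at y ∈ ∅
  x = 2: [0↦0, 1↦2, 2↦2, 3↦0, 4↦1]  zeros at y ∈ {0, 3}
  x = 3: [0↦0, 1↦1, 2↦0, 3↦2, 4↦2]  zeros at y ∈ {0, 2}
  x = 4: [0↦4, 1↦4, 2↦2, 3↦3, 4↦2]  zeros at y ∈ ∅
Collecting zeros: affine points = {(2, 0), (2, 3), (3, 0), (3, 2)}.
Total count |C(F_5)_aff| = 4.


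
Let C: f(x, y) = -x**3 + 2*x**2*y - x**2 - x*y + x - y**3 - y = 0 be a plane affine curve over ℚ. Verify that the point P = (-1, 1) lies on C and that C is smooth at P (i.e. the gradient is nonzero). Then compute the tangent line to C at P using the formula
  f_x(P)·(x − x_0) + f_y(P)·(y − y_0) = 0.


Tangent line at P: -5*x - y - 4 = 0.

Step 1: f(-1, 1) = 0, so P lies on C.
Step 2: partial derivatives
  f_x(x, y) = -3*x**2 + 4*x*y - 2*x - y + 1, f_y(x, y) = 2*x**2 - x - 3*y**2 - 1.
  f_x(P) = -5, f_y(P) = -1 (gradient nonzero, so P is smooth).
Step 3: tangent line at P: -5·(x − -1) + -1·(y − 1) = 0.
Expanding: -5*x - y - 4 = 0.


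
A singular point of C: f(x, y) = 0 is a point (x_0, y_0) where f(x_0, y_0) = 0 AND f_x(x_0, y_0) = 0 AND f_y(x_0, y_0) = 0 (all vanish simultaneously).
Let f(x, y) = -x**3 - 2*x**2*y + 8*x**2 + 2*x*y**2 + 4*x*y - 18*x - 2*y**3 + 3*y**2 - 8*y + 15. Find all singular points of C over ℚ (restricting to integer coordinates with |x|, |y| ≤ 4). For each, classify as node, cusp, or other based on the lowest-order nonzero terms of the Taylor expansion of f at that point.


Singular points: {(2, 1)}; classification: cusp.

Compute partial derivatives:
  f_x = -3*x**2 - 4*x*y + 16*x + 2*y**2 + 4*y - 18.
  f_y = -2*x**2 + 4*x*y + 4*x - 6*y**2 + 6*y - 8.
Scan x_0 ∈ {−4, ..., 4}. For each x_0, f_y(x_0, y) is a polynomial in y; find its integer roots y ∈ {−4, ..., 4}, then test f_x and f at those candidates.
  x = -4: f_y(-4, y) = -6*y**2 - 10*y - 56; no integer root y with |y| ≤ 4.
  x = -3: f_y(-3, y) = -6*y**2 - 6*y - 38; no integer root y with |y| ≤ 4.
  x = -2: f_y(-2, y) = -6*y**2 - 2*y - 24; no integer root y with |y| ≤ 4.
  x = -1: f_y(-1, y) = -6*y**2 + 2*y - 14; no integer root y with |y| ≤ 4.
  x = 0: f_y(0, y) = -6*y**2 + 6*y - 8; no integer root y with |y| ≤ 4.
  x = 1: f_y(1, y) = -6*y**2 + 10*y - 6; no integer root y with |y| ≤ 4.
  x = 2: f_y(2, y) = -6*y**2 + 14*y - 8; vanishes at y ∈ {1}. (2, 1): f_x = 0, f = 0 — SINGULAR.
  x = 3: f_y(3, y) = -6*y**2 + 18*y - 14; no integer root y with |y| ≤ 4.
  x = 4: f_y(4, y) = -6*y**2 + 22*y - 24; no integer root y with |y| ≤ 4.
Only singular point on the grid: (2, 1).
Classify: substitute x = 2 + u, y = 1 + v and expand: f = -u**3 - 2*u**2*v + 2*u*v**2 - 2*v**3 + v**2.
No constant or linear terms (consistent with a singular point). Quadratic part: v**2. Cubic part: -u**3 - 2*u**2*v + 2*u*v**2 - 2*v**3.
The quadratic part v**2 is a perfect square, so there is a single (double) tangent line v = 0, i.e. y = 1. Restricting the cubic part to that line (v = 0) leaves -u**3 ≠ 0, so f is not divisible by v and the branch is v² ≈ u**3 to lowest order — this is a cusp.
Classification: cusp.


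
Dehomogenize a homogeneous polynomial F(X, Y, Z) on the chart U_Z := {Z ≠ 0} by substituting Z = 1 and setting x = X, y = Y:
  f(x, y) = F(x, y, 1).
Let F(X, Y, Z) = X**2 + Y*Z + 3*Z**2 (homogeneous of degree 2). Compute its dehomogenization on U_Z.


f(x, y) = x**2 + y + 3

On U_Z we set Z = 1. Each monomial c·X^i·Y^j·Z^k in F becomes c·x^i·y^j·1^k = c·x^i·y^j.
Substituting Z = 1: F(X, Y, 1) = x**2 + y + 3.
Note: deg(f) ≤ deg(F) = 2; strict inequality happens when F is divisible by Z (lost terms).


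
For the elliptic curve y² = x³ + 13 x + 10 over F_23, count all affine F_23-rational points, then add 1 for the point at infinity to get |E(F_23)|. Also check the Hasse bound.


Affine points = {(1, 1), (1, 22), (5, 4), (5, 19), (10, 6), (10, 17), (11, 9), (11, 14), (12, 10), (12, 13), (16, 6), (16, 17), (18, 2), (18, 21), (19, 3), (19, 20), (20, 6), (20, 17)}; affine count = 18; |E(F_23)| = 19.

Discriminant check: Δ ∝ 4a³ + 27b² = 4·13³ + 27·10² = 4·2197 + 27·100 ≡ 11 (mod 23). Nonzero ⇒ E is nonsingular.
For each x ∈ F_23, compute rhs = x³ + 13·x + 10 mod 23, then count y ∈ F_23 with y² ≡ rhs.
  x = 0: rhs = 10, matching y values: none (0 points).
  x = 1: rhs = 1, matching y values: 1, 22 (2 points).
  x = 2: rhs = 21, matching y values: none (0 points).
  x = 3: rhs = 7, matching y values: none (0 points).
  x = 4: rhs = 11, matching y values: none (0 points).
  x = 5: rhs = 16, matching y values: 4, 19 (2 points).
  x = 6: rhs = 5, matching y values: none (0 points).
  x = 7: rhs = 7, matching y values: none (0 points).
  x = 8: rhs = 5, matching y values: none (0 points).
  x = 9: rhs = 5, matching y values: none (0 points).
  x = 10: rhs = 13, matching y values: 6, 17 (2 points).
  x = 11: rhs = 12, matching y values: 9, 14 (2 points).
  x = 12: rhs = 8, matching y values: 10, 13 (2 points).
  x = 13: rhs = 7, matching y values: none (0 points).
  x = 14: rhs = 15, matching y values: none (0 points).
  x = 15: rhs = 15, matching y values: none (0 points).
  x = 16: rhs = 13, matching y values: 6, 17 (2 points).
  x = 17: rhs = 15, matching y values: none (0 points).
  x = 18: rhs = 4, matching y values: 2, 21 (2 points).
  x = 19: rhs = 9, matching y values: 3, 20 (2 points).
  x = 20: rhs = 13, matching y values: 6, 17 (2 points).
  x = 21: rhs = 22, matching y values: none (0 points).
  x = 22: rhs = 19, matching y values: none (0 points).
Total affine count: 18.
Full point count |E(F_23)| = 18 + 1 = 19.
Hasse bound: |19 − (23+1)| = |-5| = 5 ≤ 2√23 ≈ 9.5917 ✓.


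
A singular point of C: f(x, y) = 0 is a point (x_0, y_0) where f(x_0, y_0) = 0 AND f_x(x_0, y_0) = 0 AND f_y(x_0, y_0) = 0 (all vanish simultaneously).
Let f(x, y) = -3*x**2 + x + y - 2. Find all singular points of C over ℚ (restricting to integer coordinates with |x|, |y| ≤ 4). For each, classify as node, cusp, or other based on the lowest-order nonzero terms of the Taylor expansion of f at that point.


No singular points in the scanned grid; C is smooth there.

Compute partial derivatives:
  f_x = 1 - 6*x.
  f_y = 1.
f_y = 1 is a nonzero constant, so f_y never vanishes: no point (x, y) can satisfy f = f_x = f_y = 0. In particular no (x, y) ∈ {−4, ..., 4}² is singular; the curve is smooth.


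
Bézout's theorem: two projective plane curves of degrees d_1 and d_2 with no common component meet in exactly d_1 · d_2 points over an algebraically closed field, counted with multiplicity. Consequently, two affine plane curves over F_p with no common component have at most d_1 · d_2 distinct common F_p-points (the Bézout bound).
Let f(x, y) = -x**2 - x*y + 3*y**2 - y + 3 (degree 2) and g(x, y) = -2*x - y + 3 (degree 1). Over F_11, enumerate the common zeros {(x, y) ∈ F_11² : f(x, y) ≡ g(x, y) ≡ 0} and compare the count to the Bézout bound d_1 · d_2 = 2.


Common zeros: {(3, 8), (10, 5)}; count = 2; Bézout bound = 2.

deg(f) = 2, deg(g) = 1, so Bézout bound = 2.
Scan x ∈ F_11. For each x, list the y ∈ F_11 with f(x, y) ≡ 0 and those with g(x, y) ≡ 0 (mod 11); the common zeros in that column are the intersection.
  x = 0: f ≡ 0 at y ∈ {7, 8}; g ≡ 0 at y ∈ {3}; common: ∅.
  x = 1: f ≡ 0 at y ∈ ∅; g ≡ 0 at y ∈ {1}; common: ∅.
  x = 2: f ≡ 0 at y ∈ ∅; g ≡ 0 at y ∈ {10}; common: ∅.
  x = 3: f ≡ 0 at y ∈ {8}; g ≡ 0 at y ∈ {8}; common: {8}.
  x = 4: f ≡ 0 at y ∈ {2, 7}; g ≡ 0 at y ∈ {6}; common: ∅.
  x = 5: f ≡ 0 at y ∈ {0, 2}; g ≡ 0 at y ∈ {4}; common: ∅.
  x = 6: f ≡ 0 at y ∈ {0, 6}; g ≡ 0 at y ∈ {2}; common: ∅.
  x = 7: f ≡ 0 at y ∈ {5}; g ≡ 0 at y ∈ {0}; common: ∅.
  x = 8: f ≡ 0 at y ∈ ∅; g ≡ 0 at y ∈ {9}; common: ∅.
  x = 9: f ≡ 0 at y ∈ ∅; g ≡ 0 at y ∈ {7}; common: ∅.
  x = 10: f ≡ 0 at y ∈ {5, 6}; g ≡ 0 at y ∈ {5}; common: {5}.
Collecting: common zeros = {(3, 8), (10, 5)}, so the count is 2.
Comparison with the Bézout bound: 2 ≤ 2 = deg(f)·deg(g), as expected for curves with no common component (the bound is attained).
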